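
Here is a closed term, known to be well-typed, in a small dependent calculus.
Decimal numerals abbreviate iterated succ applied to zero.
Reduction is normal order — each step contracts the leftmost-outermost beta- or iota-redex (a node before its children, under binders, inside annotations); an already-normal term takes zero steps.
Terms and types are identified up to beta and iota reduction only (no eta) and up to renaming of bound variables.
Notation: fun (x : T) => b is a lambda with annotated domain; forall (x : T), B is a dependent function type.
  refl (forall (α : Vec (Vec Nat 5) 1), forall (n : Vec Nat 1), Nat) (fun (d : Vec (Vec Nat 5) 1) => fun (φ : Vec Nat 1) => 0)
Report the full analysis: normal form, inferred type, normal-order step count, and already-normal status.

reduced normal form:
  refl (forall (α : Vec (Vec Nat 5) 1), forall (n : Vec Nat 1), Nat) (fun (d : Vec (Vec Nat 5) 1) => fun (φ : Vec Nat 1) => 0)
the term's type:
  Eq (forall (α : Vec (Vec Nat 5) 1), forall (n : Vec Nat 1), Nat) (fun (d : Vec (Vec Nat 5) 1) => fun (φ : Vec Nat 1) => 0) (fun (ψ : Vec (Vec Nat 5) 1) => fun (c : Vec Nat 1) => 0)
steps to reach normal form (normal order): 0
already normal: yes


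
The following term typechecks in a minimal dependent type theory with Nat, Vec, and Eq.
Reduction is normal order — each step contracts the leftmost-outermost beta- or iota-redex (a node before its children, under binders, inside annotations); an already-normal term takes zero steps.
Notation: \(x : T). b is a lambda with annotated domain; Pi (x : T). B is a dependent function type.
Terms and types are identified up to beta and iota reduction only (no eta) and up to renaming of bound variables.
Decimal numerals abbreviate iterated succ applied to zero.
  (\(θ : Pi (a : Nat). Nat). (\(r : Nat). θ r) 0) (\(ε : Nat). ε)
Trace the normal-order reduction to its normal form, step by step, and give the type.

reduction (normal order):
  (\(θ : Pi (a : Nat). Nat). (\(r : Nat). θ r) 0) (\(ε : Nat). ε)
  ~> (\(θ : Nat). (\(a : Nat). a) θ) 0
  ~> (\(θ : Nat). θ) 0
  ~> 0
the term's type:
  Nat


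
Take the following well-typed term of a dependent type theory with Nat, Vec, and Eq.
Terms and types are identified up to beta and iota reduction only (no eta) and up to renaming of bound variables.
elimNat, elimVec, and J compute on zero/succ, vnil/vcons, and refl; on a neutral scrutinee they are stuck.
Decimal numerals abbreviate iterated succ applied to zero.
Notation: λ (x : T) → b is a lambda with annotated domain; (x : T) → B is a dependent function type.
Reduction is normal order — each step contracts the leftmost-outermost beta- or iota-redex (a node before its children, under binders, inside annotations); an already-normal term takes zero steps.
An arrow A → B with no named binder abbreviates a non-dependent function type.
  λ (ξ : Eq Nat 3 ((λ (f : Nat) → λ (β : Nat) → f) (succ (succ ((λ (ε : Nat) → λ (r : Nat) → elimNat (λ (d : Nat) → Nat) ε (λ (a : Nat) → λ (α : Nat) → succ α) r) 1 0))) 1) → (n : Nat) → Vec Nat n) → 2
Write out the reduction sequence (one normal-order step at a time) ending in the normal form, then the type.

normal-order reduction:
  λ (ξ : Eq Nat 3 ((λ (f : Nat) → λ (β : Nat) → f) (succ (succ ((λ (ε : Nat) → λ (r : Nat) → elimNat (λ (d : Nat) → Nat) ε (λ (a : Nat) → λ (α : Nat) → succ α) r) 1 0))) 1) → (n : Nat) → Vec Nat n) → 2
  ~> λ (ξ : Eq Nat 3 ((λ (f : Nat) → succ (succ ((λ (β : Nat) → λ (ε : Nat) → elimNat (λ (r : Nat) → Nat) β (λ (d : Nat) → λ (a : Nat) → succ a) ε) 1 0))) 1) → (α : Nat) → Vec Nat α) → 2
  ~> λ (ξ : Eq Nat 3 (succ (succ ((λ (f : Nat) → λ (β : Nat) → elimNat (λ (ε : Nat) → Nat) f (λ (r : Nat) → λ (d : Nat) → succ d) β) 1 0))) → (a : Nat) → Vec Nat a) → 2
  ~> λ (ξ : Eq Nat 3 (succ (succ ((λ (f : Nat) → elimNat (λ (β : Nat) → Nat) 1 (λ (ε : Nat) → λ (r : Nat) → succ r) f) 0))) → (d : Nat) → Vec Nat d) → 2
  ~> λ (ξ : Eq Nat 3 (succ (succ (elimNat (λ (f : Nat) → Nat) 1 (λ (β : Nat) → λ (ε : Nat) → succ ε) 0))) → (r : Nat) → Vec Nat r) → 2
  ~> λ (ξ : Eq Nat 3 3 → (f : Nat) → Vec Nat f) → 2
the term's type:
  (Eq Nat 3 3 → (ξ : Nat) → Vec Nat ξ) → Nat


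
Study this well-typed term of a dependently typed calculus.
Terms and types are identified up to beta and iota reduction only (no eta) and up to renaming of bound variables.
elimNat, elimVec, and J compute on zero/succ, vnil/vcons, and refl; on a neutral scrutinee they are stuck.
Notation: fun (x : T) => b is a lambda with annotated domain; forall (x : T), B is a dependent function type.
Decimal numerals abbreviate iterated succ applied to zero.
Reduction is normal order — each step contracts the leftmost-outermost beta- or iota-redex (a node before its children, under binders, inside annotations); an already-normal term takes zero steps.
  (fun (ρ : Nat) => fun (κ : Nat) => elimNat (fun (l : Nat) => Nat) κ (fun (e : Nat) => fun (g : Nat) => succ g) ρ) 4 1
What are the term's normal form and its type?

normal form:
  5
inferred type:
  Nat


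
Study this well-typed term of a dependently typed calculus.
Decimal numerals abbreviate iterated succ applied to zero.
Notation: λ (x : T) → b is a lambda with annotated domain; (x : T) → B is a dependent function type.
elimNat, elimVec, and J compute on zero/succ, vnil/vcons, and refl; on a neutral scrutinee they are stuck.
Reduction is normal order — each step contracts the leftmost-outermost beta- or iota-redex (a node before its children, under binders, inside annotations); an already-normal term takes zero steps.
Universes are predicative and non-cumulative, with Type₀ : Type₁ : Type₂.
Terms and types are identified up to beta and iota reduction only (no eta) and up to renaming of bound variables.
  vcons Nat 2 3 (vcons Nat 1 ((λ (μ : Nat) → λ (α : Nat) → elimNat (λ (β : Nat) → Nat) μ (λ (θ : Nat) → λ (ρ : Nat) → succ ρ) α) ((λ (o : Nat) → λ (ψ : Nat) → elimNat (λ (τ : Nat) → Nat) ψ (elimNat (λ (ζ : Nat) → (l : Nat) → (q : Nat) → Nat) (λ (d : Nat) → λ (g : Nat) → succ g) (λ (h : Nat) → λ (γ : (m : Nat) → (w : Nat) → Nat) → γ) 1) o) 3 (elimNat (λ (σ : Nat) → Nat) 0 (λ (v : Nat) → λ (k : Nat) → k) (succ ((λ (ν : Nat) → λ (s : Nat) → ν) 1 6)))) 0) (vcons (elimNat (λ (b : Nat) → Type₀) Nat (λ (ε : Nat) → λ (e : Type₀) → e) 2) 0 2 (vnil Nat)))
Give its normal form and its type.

reduced normal form:
  vcons Nat 2 3 (vcons Nat 1 3 (vcons Nat 0 2 (vnil Nat)))
the term's type:
  Vec Nat 3


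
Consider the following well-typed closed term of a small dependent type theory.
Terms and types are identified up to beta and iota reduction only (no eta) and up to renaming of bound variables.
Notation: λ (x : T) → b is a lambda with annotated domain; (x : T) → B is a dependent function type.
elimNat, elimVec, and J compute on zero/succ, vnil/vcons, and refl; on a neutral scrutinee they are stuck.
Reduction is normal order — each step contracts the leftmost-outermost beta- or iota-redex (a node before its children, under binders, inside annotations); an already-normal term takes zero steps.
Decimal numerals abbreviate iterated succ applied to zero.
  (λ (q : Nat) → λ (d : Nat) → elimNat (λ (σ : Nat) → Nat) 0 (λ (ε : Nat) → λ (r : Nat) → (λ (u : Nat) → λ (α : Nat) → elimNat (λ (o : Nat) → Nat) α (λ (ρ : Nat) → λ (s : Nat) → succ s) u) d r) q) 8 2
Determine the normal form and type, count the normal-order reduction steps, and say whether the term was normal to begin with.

reduced normal form:
  16
type:
  Nat
steps to reach normal form (normal order): 99
started in normal form: no
first redex: a beta-redex


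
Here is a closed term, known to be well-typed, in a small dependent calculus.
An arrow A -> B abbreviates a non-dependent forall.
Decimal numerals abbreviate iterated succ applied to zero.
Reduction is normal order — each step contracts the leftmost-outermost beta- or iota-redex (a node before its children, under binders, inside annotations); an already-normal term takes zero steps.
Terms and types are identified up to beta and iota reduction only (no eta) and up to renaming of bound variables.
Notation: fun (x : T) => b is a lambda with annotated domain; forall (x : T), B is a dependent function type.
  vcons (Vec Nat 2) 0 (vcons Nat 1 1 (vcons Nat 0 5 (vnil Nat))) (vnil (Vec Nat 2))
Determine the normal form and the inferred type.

reduced normal form:
  vcons (Vec Nat 2) 0 (vcons Nat 1 1 (vcons Nat 0 5 (vnil Nat))) (vnil (Vec Nat 2))
inferred type:
  Vec (Vec Nat 2) 1
observation: no redex remains anywhere in the term; it is its own normal form.


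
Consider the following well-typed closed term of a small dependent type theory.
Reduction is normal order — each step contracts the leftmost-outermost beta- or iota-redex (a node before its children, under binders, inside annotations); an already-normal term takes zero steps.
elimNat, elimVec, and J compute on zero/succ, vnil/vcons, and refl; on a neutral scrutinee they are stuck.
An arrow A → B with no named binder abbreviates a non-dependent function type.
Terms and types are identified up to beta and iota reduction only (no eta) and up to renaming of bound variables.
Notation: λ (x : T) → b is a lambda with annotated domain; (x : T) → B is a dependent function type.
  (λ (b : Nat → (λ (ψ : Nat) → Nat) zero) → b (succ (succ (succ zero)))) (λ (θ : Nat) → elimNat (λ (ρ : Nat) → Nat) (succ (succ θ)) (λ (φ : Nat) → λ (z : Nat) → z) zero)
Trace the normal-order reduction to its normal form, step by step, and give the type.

reduction (normal order):
  (λ (b : Nat → (λ (ψ : Nat) → Nat) zero) → b (succ (succ (succ zero)))) (λ (θ : Nat) → elimNat (λ (ρ : Nat) → Nat) (succ (succ θ)) (λ (φ : Nat) → λ (z : Nat) → z) zero)
  ~> (λ (b : Nat) → elimNat (λ (ψ : Nat) → Nat) (succ (succ b)) (λ (θ : Nat) → λ (ρ : Nat) → ρ) zero) (succ (succ (succ zero)))
  ~> elimNat (λ (b : Nat) → Nat) (succ (succ (succ (succ (succ zero))))) (λ (ψ : Nat) → λ (θ : Nat) → θ) zero
  ~> succ (succ (succ (succ (succ zero))))
the term's type:
  Nat


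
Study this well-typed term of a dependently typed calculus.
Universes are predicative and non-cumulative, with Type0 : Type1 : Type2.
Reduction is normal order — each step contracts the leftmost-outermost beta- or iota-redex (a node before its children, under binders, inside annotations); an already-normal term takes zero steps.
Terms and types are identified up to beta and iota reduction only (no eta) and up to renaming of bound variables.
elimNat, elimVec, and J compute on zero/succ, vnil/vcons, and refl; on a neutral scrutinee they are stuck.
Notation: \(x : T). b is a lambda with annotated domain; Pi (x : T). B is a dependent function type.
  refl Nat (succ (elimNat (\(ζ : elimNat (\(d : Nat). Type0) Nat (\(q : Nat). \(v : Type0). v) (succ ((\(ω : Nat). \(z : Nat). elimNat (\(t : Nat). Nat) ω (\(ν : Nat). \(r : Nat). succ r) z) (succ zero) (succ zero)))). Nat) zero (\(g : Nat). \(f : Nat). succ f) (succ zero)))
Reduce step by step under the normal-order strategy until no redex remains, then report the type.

normal-order reduction:
  refl Nat (succ (elimNat (\(ζ : elimNat (\(d : Nat). Type0) Nat (\(q : Nat). \(v : Type0). v) (succ ((\(ω : Nat). \(z : Nat). elimNat (\(t : Nat). Nat) ω (\(ν : Nat). \(r : Nat). succ r) z) (succ zero) (succ zero)))). Nat) zero (\(g : Nat). \(f : Nat). succ f) (succ zero)))
  ~> refl Nat (succ ((\(ζ : Nat). \(d : Nat). succ d) zero (elimNat (\(q : elimNat (\(v : Nat). Type0) Nat (\(ω : Nat). \(z : Type0). z) (succ ((\(t : Nat). \(ν : Nat). elimNat (\(r : Nat). Nat) t (\(g : Nat). \(f : Nat). succ f) ν) (succ zero) (succ zero)))). Nat) zero (\(κ : Nat). \(x : Nat). succ x) zero)))
  ~> refl Nat (succ ((\(ζ : Nat). succ ζ) (elimNat (\(d : elimNat (\(q : Nat). Type0) Nat (\(v : Nat). \(ω : Type0). ω) (succ ((\(z : Nat). \(t : Nat). elimNat (\(ν : Nat). Nat) z (\(r : Nat). \(g : Nat). succ g) t) (succ zero) (succ zero)))). Nat) zero (\(f : Nat). \(κ : Nat). succ κ) zero)))
  ~> refl Nat (succ (succ (elimNat (\(ζ : elimNat (\(d : Nat). Type0) Nat (\(q : Nat). \(v : Type0). v) (succ ((\(ω : Nat). \(z : Nat). elimNat (\(t : Nat). Nat) ω (\(ν : Nat). \(r : Nat). succ r) z) (succ zero) (succ zero)))). Nat) zero (\(g : Nat). \(f : Nat). succ f) zero)))
  ~> refl Nat (succ (succ zero))
type:
  Eq Nat (succ (succ zero)) (succ (succ zero))


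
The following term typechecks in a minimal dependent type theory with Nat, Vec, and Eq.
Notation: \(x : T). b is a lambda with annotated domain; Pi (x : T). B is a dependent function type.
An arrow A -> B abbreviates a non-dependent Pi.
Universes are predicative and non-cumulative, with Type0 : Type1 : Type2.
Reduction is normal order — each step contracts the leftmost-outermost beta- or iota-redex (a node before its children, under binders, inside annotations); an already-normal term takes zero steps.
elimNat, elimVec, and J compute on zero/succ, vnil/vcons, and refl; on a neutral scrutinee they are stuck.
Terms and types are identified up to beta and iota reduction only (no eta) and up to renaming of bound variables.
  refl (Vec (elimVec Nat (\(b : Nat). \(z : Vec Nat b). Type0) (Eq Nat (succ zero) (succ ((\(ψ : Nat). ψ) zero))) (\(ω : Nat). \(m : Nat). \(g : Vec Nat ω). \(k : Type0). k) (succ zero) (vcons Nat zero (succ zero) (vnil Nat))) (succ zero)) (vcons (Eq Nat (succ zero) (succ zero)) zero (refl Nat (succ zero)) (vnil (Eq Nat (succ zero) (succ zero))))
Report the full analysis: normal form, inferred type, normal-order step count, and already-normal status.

reduced normal form:
  refl (Vec (Eq Nat (succ zero) (succ zero)) (succ zero)) (vcons (Eq Nat (succ zero) (succ zero)) zero (refl Nat (succ zero)) (vnil (Eq Nat (succ zero) (succ zero))))
type:
  Eq (Vec (Eq Nat (succ zero) (succ zero)) (succ zero)) (vcons (Eq Nat (succ zero) (succ zero)) zero (refl Nat (succ zero)) (vnil (Eq Nat (succ zero) (succ zero)))) (vcons (Eq Nat (succ zero) (succ zero)) zero (refl Nat (succ zero)) (vnil (Eq Nat (succ zero) (succ zero))))
reduction steps (normal order): 7
started in normal form: no
first redex: an elimVec iota-redex


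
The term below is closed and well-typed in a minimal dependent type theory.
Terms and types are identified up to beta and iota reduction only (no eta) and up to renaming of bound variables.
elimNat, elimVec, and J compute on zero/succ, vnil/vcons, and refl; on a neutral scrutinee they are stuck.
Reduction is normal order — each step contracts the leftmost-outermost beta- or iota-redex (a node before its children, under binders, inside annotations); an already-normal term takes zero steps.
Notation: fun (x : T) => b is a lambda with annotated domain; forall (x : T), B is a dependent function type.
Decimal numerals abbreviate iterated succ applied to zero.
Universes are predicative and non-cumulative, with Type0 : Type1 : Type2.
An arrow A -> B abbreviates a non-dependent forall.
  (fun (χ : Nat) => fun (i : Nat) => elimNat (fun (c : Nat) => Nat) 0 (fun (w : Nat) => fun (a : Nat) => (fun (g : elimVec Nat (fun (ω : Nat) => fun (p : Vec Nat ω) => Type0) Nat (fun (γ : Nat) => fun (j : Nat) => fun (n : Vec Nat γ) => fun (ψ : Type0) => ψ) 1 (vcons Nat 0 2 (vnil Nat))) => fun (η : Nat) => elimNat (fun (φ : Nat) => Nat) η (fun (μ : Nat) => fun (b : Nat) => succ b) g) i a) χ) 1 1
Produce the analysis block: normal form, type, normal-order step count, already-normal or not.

reduced normal form:
  1
the term's type:
  Nat
normal-order step count: 12
started in normal form: no
first contracted redex: a beta-redex


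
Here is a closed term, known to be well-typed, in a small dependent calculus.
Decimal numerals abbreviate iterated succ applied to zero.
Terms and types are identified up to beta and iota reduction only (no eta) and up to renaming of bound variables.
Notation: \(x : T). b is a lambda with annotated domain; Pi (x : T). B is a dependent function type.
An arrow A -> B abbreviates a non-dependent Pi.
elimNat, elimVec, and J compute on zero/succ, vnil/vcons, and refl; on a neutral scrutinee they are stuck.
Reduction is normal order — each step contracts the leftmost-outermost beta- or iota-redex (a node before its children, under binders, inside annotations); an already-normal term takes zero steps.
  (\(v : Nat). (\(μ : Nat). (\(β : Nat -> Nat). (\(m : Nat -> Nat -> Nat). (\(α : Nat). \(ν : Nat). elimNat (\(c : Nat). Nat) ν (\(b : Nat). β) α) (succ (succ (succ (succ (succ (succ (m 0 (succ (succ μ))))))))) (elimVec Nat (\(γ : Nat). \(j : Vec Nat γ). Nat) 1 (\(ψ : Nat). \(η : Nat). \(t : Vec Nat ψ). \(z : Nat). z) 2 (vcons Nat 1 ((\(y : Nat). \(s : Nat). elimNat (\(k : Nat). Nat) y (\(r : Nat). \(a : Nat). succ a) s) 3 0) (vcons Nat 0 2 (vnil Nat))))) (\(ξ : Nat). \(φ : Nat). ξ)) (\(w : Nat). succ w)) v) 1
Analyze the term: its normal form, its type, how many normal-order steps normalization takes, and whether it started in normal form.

reduced normal form:
  7
type:
  Nat
steps to reach normal form (normal order): 38
term was already normal: no
first contracted redex: a beta-redex


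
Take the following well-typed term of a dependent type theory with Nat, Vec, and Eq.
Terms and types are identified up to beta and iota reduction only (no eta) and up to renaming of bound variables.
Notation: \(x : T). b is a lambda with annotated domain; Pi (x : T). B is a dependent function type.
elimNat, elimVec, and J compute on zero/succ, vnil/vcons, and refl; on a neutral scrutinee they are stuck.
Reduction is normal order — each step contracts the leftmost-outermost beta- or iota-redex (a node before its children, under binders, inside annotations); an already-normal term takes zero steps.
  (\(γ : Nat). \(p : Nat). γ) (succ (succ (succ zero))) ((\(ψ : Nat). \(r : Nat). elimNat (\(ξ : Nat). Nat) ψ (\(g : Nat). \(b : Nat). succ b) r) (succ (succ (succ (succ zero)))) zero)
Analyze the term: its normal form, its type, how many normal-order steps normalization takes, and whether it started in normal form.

resulting normal form:
  succ (succ (succ zero))
inferred type:
  Nat
normal-order step count: 2
started in normal form: no
first contracted redex: a beta-redex


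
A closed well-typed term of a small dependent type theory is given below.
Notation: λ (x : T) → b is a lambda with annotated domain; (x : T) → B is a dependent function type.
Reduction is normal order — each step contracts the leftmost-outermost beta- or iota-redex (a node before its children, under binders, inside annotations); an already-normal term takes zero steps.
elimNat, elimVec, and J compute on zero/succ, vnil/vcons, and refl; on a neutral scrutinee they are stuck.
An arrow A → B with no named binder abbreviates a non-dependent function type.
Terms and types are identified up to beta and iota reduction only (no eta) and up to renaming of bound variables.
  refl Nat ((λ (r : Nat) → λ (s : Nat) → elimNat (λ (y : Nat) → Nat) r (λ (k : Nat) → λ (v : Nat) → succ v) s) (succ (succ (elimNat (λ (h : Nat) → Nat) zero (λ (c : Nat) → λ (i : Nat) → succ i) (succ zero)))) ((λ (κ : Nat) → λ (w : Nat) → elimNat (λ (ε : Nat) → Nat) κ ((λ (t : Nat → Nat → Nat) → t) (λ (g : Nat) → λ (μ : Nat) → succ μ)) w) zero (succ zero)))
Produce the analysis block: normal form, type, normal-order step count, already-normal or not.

reduced normal form:
  refl Nat (succ (succ (succ (succ zero))))
the term's type:
  Eq Nat (succ (succ (succ (succ zero)))) (succ (succ (succ (succ zero))))
steps to reach normal form (normal order): 17
already normal: no
first contracted redex: a beta-redex


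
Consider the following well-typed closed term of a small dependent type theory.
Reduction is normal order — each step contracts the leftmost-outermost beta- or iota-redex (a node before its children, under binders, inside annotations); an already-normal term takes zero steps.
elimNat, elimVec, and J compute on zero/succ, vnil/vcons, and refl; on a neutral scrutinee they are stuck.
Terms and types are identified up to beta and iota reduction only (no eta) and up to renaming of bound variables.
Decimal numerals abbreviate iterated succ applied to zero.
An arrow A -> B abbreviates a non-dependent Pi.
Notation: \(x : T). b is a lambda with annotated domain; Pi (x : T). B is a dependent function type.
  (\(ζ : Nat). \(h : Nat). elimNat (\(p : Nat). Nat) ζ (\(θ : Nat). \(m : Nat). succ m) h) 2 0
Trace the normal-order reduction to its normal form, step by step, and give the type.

normal-order reduction:
  (\(ζ : Nat). \(h : Nat). elimNat (\(p : Nat). Nat) ζ (\(θ : Nat). \(m : Nat). succ m) h) 2 0
  ~> (\(ζ : Nat). elimNat (\(h : Nat). Nat) 2 (\(p : Nat). \(θ : Nat). succ θ) ζ) 0
  ~> elimNat (\(ζ : Nat). Nat) 2 (\(h : Nat). \(p : Nat). succ p) 0
  ~> 2
the term's type:
  Nat


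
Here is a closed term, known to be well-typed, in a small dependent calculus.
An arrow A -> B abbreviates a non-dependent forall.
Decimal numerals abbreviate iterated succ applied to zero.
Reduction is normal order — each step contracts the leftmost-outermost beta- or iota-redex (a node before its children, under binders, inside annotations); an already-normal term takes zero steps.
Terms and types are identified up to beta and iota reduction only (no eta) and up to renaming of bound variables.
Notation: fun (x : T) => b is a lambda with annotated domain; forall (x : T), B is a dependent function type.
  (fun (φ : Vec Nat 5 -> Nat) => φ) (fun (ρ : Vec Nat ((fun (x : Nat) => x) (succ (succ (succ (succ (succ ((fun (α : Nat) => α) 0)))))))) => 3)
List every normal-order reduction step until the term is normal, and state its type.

normal-order reduction sequence:
  (fun (φ : Vec Nat 5 -> Nat) => φ) (fun (ρ : Vec Nat ((fun (x : Nat) => x) (succ (succ (succ (succ (succ ((fun (α : Nat) => α) 0)))))))) => 3)
  ~> fun (φ : Vec Nat ((fun (ρ : Nat) => ρ) (succ (succ (succ (succ (succ ((fun (x : Nat) => x) 0)))))))) => 3
  ~> fun (φ : Vec Nat (succ (succ (succ (succ (succ ((fun (ρ : Nat) => ρ) 0))))))) => 3
  ~> fun (φ : Vec Nat 5) => 3
the term's type:
  Vec Nat 5 -> Nat


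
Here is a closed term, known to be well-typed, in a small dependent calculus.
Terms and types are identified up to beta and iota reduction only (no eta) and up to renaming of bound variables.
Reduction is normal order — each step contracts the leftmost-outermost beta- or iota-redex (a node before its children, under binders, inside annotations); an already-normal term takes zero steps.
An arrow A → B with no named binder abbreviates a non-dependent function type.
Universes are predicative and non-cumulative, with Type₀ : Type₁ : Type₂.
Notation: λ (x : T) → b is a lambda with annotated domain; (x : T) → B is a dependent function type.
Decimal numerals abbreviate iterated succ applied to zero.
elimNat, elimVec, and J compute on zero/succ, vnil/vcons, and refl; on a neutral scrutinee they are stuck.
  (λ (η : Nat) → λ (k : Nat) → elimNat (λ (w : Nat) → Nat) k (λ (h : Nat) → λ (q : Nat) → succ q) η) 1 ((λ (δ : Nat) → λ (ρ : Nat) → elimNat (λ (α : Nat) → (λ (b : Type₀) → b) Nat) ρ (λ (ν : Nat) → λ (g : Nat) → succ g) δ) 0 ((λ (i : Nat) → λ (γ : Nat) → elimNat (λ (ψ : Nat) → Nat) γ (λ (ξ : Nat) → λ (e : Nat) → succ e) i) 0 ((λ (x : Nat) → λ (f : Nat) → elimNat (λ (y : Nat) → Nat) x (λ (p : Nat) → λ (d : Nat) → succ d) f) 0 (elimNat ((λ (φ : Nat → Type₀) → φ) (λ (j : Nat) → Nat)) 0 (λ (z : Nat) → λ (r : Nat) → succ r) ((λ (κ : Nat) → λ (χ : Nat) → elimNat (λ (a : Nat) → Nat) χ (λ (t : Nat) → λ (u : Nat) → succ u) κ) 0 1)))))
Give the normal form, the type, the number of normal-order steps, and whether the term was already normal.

normal form:
  2
the term's type:
  Nat
reduction steps (normal order): 26
started in normal form: no
first redex: a beta-redex


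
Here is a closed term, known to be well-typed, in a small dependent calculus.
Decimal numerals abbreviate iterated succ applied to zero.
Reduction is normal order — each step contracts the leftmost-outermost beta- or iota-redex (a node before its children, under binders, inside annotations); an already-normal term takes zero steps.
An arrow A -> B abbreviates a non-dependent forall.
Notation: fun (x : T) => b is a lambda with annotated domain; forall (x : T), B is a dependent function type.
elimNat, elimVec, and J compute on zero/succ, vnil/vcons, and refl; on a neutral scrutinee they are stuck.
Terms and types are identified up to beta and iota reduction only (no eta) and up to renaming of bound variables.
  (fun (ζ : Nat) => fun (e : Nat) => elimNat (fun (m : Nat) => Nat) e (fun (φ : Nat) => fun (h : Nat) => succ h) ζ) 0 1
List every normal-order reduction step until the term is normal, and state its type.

normal-order reduction sequence:
  (fun (ζ : Nat) => fun (e : Nat) => elimNat (fun (m : Nat) => Nat) e (fun (φ : Nat) => fun (h : Nat) => succ h) ζ) 0 1
  ~> (fun (ζ : Nat) => elimNat (fun (e : Nat) => Nat) ζ (fun (m : Nat) => fun (φ : Nat) => succ φ) 0) 1
  ~> elimNat (fun (ζ : Nat) => Nat) 1 (fun (e : Nat) => fun (m : Nat) => succ m) 0
  ~> 1
inferred type:
  Nat


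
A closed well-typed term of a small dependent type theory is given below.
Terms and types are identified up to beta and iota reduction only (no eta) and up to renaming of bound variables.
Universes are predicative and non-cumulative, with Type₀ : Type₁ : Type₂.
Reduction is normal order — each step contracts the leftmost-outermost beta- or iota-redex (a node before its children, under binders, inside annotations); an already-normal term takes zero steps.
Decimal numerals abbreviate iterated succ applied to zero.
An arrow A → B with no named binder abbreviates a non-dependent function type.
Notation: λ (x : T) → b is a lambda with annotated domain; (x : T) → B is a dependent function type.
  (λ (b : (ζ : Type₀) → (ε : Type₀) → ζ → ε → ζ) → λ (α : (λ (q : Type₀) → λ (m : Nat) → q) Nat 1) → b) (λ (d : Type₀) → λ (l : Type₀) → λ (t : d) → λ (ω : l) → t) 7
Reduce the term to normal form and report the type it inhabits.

resulting normal form:
  λ (b : Type₀) → λ (ζ : Type₀) → λ (ε : b) → λ (α : ζ) → ε
the term's type:
  (b : Type₀) → (ζ : Type₀) → b → ζ → b


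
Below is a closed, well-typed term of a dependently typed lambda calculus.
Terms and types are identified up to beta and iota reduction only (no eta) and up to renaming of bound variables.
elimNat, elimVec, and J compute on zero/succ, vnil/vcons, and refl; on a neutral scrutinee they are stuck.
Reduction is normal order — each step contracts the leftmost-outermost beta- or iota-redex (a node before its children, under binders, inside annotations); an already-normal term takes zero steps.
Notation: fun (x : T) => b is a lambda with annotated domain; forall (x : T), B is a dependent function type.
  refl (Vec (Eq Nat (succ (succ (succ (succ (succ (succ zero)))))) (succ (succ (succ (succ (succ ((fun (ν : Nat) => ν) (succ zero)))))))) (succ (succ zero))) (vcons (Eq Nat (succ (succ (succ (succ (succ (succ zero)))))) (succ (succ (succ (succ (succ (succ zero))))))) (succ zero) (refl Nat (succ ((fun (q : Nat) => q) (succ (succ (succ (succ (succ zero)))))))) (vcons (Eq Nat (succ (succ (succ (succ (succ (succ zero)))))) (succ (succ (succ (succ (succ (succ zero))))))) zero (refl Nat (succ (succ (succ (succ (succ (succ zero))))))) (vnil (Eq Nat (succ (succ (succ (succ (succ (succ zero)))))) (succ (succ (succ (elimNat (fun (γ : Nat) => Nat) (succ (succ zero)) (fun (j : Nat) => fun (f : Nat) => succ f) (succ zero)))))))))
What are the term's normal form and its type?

reduced normal form:
  refl (Vec (Eq Nat (succ (succ (succ (succ (succ (succ zero)))))) (succ (succ (succ (succ (succ (succ zero))))))) (succ (succ zero))) (vcons (Eq Nat (succ (succ (succ (succ (succ (succ zero)))))) (succ (succ (succ (succ (succ (succ zero))))))) (succ zero) (refl Nat (succ (succ (succ (succ (succ (succ zero))))))) (vcons (Eq Nat (succ (succ (succ (succ (succ (succ zero)))))) (succ (succ (succ (succ (succ (succ zero))))))) zero (refl Nat (succ (succ (succ (succ (succ (succ zero))))))) (vnil (Eq Nat (succ (succ (succ (succ (succ (succ zero)))))) (succ (succ (succ (succ (succ (succ zero))))))))))
the term's type:
  Eq (Vec (Eq Nat (succ (succ (succ (succ (succ (succ zero)))))) (succ (succ (succ (succ (succ (succ zero))))))) (succ (succ zero))) (vcons (Eq Nat (succ (succ (succ (succ (succ (succ zero)))))) (succ (succ (succ (succ (succ (succ zero))))))) (succ zero) (refl Nat (succ (succ (succ (succ (succ (succ zero))))))) (vcons (Eq Nat (succ (succ (succ (succ (succ (succ zero)))))) (succ (succ (succ (succ (succ (succ zero))))))) zero (refl Nat (succ (succ (succ (succ (succ (succ zero))))))) (vnil (Eq Nat (succ (succ (succ (succ (succ (succ zero)))))) (succ (succ (succ (succ (succ (succ zero)))))))))) (vcons (Eq Nat (succ (succ (succ (succ (succ (succ zero)))))) (succ (succ (succ (succ (succ (succ zero))))))) (succ zero) (refl Nat (succ (succ (succ (succ (succ (succ zero))))))) (vcons (Eq Nat (succ (succ (succ (succ (succ (succ zero)))))) (succ (succ (succ (succ (succ (succ zero))))))) zero (refl Nat (succ (succ (succ (succ (succ (succ zero))))))) (vnil (Eq Nat (succ (succ (succ (succ (succ (succ zero)))))) (succ (succ (succ (succ (succ (succ zero))))))))))
observation: reduction starts at a beta-redex, and 6 normal-order steps reach the normal form.


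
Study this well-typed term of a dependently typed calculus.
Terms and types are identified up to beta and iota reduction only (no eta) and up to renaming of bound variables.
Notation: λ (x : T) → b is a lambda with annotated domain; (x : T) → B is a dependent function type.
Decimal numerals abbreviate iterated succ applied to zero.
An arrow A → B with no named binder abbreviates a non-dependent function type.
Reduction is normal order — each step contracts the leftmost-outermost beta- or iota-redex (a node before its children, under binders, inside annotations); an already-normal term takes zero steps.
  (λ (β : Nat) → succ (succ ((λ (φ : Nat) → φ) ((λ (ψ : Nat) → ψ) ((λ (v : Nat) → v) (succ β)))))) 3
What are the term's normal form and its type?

normal form:
  6
type:
  Nat
observation: 4 normal-order steps separate the term from its normal form.


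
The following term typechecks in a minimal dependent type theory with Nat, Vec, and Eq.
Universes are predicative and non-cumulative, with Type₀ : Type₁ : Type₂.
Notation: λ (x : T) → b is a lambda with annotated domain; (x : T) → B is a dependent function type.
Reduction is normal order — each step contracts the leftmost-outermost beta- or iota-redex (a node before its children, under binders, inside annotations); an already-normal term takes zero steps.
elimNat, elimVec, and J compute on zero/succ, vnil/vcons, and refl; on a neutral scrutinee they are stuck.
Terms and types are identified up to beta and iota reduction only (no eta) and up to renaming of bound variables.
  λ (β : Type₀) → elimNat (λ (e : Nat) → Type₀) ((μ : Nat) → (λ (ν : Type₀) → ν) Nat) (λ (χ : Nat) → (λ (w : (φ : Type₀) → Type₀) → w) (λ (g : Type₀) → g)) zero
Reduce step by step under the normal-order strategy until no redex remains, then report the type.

reduction (normal order):
  λ (β : Type₀) → elimNat (λ (e : Nat) → Type₀) ((μ : Nat) → (λ (ν : Type₀) → ν) Nat) (λ (χ : Nat) → (λ (w : (φ : Type₀) → Type₀) → w) (λ (g : Type₀) → g)) zero
  ~> λ (β : Type₀) → (e : Nat) → (λ (μ : Type₀) → μ) Nat
  ~> λ (β : Type₀) → (e : Nat) → Nat
the term's type:
  (β : Type₀) → Type₀


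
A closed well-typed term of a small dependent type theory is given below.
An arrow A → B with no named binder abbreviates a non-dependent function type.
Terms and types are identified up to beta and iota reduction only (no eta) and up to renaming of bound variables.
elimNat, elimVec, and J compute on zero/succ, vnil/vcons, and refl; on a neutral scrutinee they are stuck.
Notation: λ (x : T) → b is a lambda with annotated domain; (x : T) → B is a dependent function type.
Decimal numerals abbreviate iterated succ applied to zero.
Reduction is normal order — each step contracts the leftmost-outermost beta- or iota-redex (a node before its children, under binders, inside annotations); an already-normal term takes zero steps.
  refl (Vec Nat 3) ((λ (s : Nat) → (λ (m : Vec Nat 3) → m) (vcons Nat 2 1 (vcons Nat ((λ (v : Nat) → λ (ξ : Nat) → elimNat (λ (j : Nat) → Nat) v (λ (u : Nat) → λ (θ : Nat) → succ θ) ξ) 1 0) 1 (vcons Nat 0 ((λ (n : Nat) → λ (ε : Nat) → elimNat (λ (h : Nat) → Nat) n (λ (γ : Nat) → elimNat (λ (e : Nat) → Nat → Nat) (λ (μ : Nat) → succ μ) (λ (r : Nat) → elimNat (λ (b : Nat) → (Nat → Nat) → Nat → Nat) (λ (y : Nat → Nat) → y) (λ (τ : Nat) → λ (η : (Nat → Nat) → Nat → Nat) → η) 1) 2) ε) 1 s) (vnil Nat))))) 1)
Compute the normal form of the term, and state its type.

normal form:
  refl (Vec Nat 3) (vcons Nat 2 1 (vcons Nat 1 1 (vcons Nat 0 2 (vnil Nat))))
the term's type:
  Eq (Vec Nat 3) (vcons Nat 2 1 (vcons Nat 1 1 (vcons Nat 0 2 (vnil Nat)))) (vcons Nat 2 1 (vcons Nat 1 1 (vcons Nat 0 2 (vnil Nat))))


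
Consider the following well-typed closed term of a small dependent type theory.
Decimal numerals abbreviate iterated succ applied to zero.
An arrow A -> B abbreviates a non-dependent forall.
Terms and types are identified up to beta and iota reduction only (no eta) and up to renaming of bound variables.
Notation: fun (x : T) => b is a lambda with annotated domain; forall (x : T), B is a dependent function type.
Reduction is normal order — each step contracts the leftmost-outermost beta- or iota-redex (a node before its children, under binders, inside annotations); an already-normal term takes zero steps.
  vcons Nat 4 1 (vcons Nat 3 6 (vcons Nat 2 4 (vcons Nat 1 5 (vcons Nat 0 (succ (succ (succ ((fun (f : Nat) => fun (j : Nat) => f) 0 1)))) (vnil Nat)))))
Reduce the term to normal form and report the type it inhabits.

resulting normal form:
  vcons Nat 4 1 (vcons Nat 3 6 (vcons Nat 2 4 (vcons Nat 1 5 (vcons Nat 0 3 (vnil Nat)))))
type:
  Vec Nat 5


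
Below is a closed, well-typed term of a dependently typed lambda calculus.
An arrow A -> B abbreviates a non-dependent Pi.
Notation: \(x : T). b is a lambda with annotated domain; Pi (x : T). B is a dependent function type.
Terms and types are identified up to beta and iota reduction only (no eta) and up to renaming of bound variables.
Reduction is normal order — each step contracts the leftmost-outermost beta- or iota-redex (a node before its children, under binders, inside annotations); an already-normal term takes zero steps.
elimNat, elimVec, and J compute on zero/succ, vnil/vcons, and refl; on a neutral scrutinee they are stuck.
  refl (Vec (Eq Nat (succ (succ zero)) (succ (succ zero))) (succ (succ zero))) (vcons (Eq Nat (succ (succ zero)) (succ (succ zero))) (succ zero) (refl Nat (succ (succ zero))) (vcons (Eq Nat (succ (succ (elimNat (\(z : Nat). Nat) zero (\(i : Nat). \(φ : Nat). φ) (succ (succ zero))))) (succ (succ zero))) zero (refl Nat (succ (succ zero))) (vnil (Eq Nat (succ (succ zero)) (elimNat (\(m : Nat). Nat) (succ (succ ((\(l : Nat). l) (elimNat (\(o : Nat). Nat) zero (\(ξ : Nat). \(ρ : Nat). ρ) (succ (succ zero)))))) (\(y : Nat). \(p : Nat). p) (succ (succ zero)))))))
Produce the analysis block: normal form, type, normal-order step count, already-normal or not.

reduced normal form:
  refl (Vec (Eq Nat (succ (succ zero)) (succ (succ zero))) (succ (succ zero))) (vcons (Eq Nat (succ (succ zero)) (succ (succ zero))) (succ zero) (refl Nat (succ (succ zero))) (vcons (Eq Nat (succ (succ zero)) (succ (succ zero))) zero (refl Nat (succ (succ zero))) (vnil (Eq Nat (succ (succ zero)) (succ (succ zero))))))
type:
  Eq (Vec (Eq Nat (succ (succ zero)) (succ (succ zero))) (succ (succ zero))) (vcons (Eq Nat (succ (succ zero)) (succ (succ zero))) (succ zero) (refl Nat (succ (succ zero))) (vcons (Eq Nat (succ (succ zero)) (succ (succ zero))) zero (refl Nat (succ (succ zero))) (vnil (Eq Nat (succ (succ zero)) (succ (succ zero)))))) (vcons (Eq Nat (succ (succ zero)) (succ (succ zero))) (succ zero) (refl Nat (succ (succ zero))) (vcons (Eq Nat (succ (succ zero)) (succ (succ zero))) zero (refl Nat (succ (succ zero))) (vnil (Eq Nat (succ (succ zero)) (succ (succ zero))))))
steps to reach normal form (normal order): 22
term was already normal: no
first contracted redex: an elimNat iota-redex


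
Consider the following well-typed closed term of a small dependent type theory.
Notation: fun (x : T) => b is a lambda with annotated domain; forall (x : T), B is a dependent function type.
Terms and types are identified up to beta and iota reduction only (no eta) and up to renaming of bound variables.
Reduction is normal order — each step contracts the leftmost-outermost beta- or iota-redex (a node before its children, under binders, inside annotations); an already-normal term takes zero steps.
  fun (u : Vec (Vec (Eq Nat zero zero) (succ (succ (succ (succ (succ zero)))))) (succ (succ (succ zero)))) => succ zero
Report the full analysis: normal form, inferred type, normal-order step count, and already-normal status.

reduced normal form:
  fun (u : Vec (Vec (Eq Nat zero zero) (succ (succ (succ (succ (succ zero)))))) (succ (succ (succ zero)))) => succ zero
inferred type:
  forall (u : Vec (Vec (Eq Nat zero zero) (succ (succ (succ (succ (succ zero)))))) (succ (succ (succ zero)))), Nat
normal-order step count: 0
term was already normal: yes


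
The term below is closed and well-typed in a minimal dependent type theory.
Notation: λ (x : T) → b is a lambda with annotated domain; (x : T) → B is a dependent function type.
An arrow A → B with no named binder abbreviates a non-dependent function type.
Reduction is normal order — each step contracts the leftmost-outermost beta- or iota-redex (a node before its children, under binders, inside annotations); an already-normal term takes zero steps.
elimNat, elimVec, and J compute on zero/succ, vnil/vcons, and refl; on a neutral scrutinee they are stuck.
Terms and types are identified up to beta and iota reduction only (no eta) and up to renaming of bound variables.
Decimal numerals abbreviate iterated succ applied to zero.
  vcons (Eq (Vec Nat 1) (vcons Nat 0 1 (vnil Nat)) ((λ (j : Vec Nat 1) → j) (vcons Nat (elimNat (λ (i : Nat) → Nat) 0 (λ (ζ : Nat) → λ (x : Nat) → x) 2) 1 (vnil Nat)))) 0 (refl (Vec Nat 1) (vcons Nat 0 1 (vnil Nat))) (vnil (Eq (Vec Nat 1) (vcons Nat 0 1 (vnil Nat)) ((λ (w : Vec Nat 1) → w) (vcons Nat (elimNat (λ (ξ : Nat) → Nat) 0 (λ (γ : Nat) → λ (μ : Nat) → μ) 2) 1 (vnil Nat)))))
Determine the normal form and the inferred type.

resulting normal form:
  vcons (Eq (Vec Nat 1) (vcons Nat 0 1 (vnil Nat)) (vcons Nat 0 1 (vnil Nat))) 0 (refl (Vec Nat 1) (vcons Nat 0 1 (vnil Nat))) (vnil (Eq (Vec Nat 1) (vcons Nat 0 1 (vnil Nat)) (vcons Nat 0 1 (vnil Nat))))
type:
  Vec (Eq (Vec Nat 1) (vcons Nat 0 1 (vnil Nat)) (vcons Nat 0 1 (vnil Nat))) 1
observation: the first redex contracted is a beta-redex; the normal form is reached in 16 normal-order steps.


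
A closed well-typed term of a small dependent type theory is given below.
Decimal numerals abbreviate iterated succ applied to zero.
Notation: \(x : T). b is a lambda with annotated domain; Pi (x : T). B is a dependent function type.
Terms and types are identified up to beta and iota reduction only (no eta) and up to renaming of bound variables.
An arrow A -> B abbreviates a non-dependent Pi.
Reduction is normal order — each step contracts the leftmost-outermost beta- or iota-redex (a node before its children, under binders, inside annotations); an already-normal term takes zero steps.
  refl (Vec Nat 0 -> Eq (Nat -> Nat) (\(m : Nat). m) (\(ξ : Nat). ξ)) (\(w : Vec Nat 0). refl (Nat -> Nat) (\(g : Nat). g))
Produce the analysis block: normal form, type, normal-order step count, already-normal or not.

resulting normal form:
  refl (Vec Nat 0 -> Eq (Nat -> Nat) (\(m : Nat). m) (\(ξ : Nat). ξ)) (\(w : Vec Nat 0). refl (Nat -> Nat) (\(g : Nat). g))
the term's type:
  Eq (Vec Nat 0 -> Eq (Nat -> Nat) (\(m : Nat). m) (\(ξ : Nat). ξ)) (\(w : Vec Nat 0). refl (Nat -> Nat) (\(g : Nat). g)) (\(η : Vec Nat 0). refl (Nat -> Nat) (\(ν : Nat). ν))
normal-order step count: 0
started in normal form: yes
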